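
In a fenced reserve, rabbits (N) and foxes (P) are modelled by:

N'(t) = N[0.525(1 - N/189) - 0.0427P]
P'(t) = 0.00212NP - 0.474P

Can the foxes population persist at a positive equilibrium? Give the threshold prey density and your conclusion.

The predator equation gives dP/dt > 0 only when N > 0.474/0.00212 = 224.
Without the predator, N → K = 189. Since 189 < 224, the predator cannot invade.

Threshold N = 224; K < 224, so no, the predator goes extinct.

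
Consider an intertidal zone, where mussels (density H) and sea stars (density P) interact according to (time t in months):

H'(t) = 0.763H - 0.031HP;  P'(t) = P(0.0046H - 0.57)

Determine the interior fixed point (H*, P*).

H* ≈ 124, P* ≈ 24.6

Set dP/dt = 0 with P > 0: 0.0046H - 0.57 = 0, so H* = 0.57/0.0046 = 124.
Set dH/dt = 0 with H > 0: 0.763 - 0.031P = 0, so P* = 0.763/0.031 = 24.6.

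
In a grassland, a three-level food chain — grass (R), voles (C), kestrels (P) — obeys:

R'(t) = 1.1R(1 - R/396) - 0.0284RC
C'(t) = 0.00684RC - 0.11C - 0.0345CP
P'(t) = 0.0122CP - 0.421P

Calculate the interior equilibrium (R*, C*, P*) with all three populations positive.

From dP/dt = 0: 0.0122C* = 0.421, so C* = 34.5.
From dR/dt = 0: 1.1(1 - R*/396) = 0.0284·34.5, giving R* = 396·(1 - 0.891) = 43.2.
From dC/dt = 0: 0.00684·43.2 - 0.11 = 0.0345P*, so P* = 0.185/0.0345 = 5.37.

R* ≈ 43.2, C* ≈ 34.5, P* ≈ 5.37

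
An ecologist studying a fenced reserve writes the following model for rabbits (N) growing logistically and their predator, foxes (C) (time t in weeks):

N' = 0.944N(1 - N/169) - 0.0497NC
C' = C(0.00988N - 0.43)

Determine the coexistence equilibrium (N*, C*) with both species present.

N* ≈ 43.5, C* ≈ 14.1

From dC/dt = 0 with C > 0: 0.00988N* = 0.43, so N* = 43.5.
Substitute into dN/dt = 0: 0.944(1 - 43.5/169) = 0.0497C*.
The bracket is 0.742, giving C* = 0.701/0.0497 = 14.1.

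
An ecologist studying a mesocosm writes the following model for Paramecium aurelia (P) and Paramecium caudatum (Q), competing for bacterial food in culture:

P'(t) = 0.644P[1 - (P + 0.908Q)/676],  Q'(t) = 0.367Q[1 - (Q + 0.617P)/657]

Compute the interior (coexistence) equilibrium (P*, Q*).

P* ≈ 181, Q* ≈ 546

Setting both brackets to zero gives the nullclines P + 0.908Q = 676 and 0.617P + Q = 657.
Substituting Q = 657 - 0.617P into the first: P(1 - 0.908·0.617) = 676 - 0.908·657.
So P* = 79.4/0.44 = 181, and then Q* = 657 - 0.617·181 = 546.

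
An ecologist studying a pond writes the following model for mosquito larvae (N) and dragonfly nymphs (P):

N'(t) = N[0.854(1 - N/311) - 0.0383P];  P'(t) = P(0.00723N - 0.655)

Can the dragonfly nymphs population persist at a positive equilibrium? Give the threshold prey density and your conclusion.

Threshold N = 90.6; K > 90.6, so yes, the predator persists.

The predator equation gives dP/dt > 0 only when N > 0.655/0.00723 = 90.6.
Without the predator, N → K = 311. Since 311 > 90.6, the predator can invade and persist.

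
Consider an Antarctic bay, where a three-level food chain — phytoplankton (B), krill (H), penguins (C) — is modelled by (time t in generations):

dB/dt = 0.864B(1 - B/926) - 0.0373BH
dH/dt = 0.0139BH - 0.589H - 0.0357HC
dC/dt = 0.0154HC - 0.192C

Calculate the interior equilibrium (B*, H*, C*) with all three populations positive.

From dC/dt = 0: 0.0154H* = 0.192, so H* = 12.5.
From dB/dt = 0: 0.864(1 - B*/926) = 0.0373·12.5, giving B* = 926·(1 - 0.538) = 428.
From dH/dt = 0: 0.0139·428 - 0.589 = 0.0357C*, so C* = 5.35/0.0357 = 150.

B* ≈ 428, H* ≈ 12.5, C* ≈ 150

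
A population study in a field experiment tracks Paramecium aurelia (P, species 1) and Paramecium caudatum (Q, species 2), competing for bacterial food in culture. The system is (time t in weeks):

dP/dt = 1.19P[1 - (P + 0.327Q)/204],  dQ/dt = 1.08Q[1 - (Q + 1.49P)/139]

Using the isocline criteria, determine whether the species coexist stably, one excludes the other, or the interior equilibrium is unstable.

species 1 excludes species 2

Compare the nullcline intercepts: K1/α12 = 204/0.327 = 624 > K2 = 139; K2/α21 = 139/1.49 = 93.3 < K1 = 204.
Since the inequalities point opposite ways, species 1 can invade but species 2 cannot.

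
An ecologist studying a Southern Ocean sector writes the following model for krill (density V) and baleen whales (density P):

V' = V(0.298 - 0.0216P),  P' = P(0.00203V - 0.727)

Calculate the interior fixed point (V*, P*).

Set dP/dt = 0 with P > 0: 0.00203V - 0.727 = 0, so V* = 0.727/0.00203 = 358.
Set dV/dt = 0 with V > 0: 0.298 - 0.0216P = 0, so P* = 0.298/0.0216 = 13.8.

V* ≈ 358, P* ≈ 13.8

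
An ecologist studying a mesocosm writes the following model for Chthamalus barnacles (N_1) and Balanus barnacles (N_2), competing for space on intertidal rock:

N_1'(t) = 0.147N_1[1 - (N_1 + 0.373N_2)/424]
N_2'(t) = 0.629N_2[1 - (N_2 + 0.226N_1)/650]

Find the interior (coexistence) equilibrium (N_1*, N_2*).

N_1* ≈ 198, N_2* ≈ 605

Setting both brackets to zero gives the nullclines N_1 + 0.373N_2 = 424 and 0.226N_1 + N_2 = 650.
Substituting N_2 = 650 - 0.226N_1 into the first: N_1(1 - 0.373·0.226) = 424 - 0.373·650.
So N_1* = 182/0.916 = 198, and then N_2* = 650 - 0.226·198 = 605.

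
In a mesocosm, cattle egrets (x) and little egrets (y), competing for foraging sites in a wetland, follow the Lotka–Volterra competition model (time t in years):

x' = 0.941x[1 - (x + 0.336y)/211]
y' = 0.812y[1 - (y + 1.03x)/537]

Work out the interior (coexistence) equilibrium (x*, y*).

Setting both brackets to zero gives the nullclines x + 0.336y = 211 and 1.03x + y = 537.
Substituting y = 537 - 1.03x into the first: x(1 - 0.336·1.03) = 211 - 0.336·537.
So x* = 30.6/0.654 = 46.7, and then y* = 537 - 1.03·46.7 = 489.

x* ≈ 46.7, y* ≈ 489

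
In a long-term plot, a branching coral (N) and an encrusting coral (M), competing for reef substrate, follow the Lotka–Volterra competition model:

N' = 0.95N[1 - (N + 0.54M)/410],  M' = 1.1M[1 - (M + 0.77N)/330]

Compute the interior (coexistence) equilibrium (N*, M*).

Setting both brackets to zero gives the nullclines N + 0.54M = 410 and 0.77N + M = 330.
Substituting M = 330 - 0.77N into the first: N(1 - 0.54·0.77) = 410 - 0.54·330.
So N* = 232/0.584 = 397, and then M* = 330 - 0.77·397 = 24.5.

N* ≈ 397, M* ≈ 24.5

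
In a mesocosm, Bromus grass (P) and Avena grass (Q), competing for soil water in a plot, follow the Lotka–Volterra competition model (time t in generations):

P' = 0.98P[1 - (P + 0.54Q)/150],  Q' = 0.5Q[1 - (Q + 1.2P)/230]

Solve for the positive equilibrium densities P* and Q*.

Setting both brackets to zero gives the nullclines P + 0.54Q = 150 and 1.2P + Q = 230.
Substituting Q = 230 - 1.2P into the first: P(1 - 0.54·1.2) = 150 - 0.54·230.
So P* = 25.8/0.352 = 73.3, and then Q* = 230 - 1.2·73.3 = 142.

P* ≈ 73.3, Q* ≈ 142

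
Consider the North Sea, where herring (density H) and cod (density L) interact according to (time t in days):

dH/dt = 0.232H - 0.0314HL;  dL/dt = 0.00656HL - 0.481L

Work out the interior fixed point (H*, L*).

H* ≈ 73.3, L* ≈ 7.39

Set dL/dt = 0 with L > 0: 0.00656H - 0.481 = 0, so H* = 0.481/0.00656 = 73.3.
Set dH/dt = 0 with H > 0: 0.232 - 0.0314L = 0, so L* = 0.232/0.0314 = 7.39.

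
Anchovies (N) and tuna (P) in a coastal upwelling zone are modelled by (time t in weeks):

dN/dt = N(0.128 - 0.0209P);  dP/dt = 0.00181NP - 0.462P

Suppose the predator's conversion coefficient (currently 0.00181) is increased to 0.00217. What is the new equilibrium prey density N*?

At the interior fixed point, setting dP/dt = 0 with P > 0 fixes N* = (predator death rate)/(NP coefficient) — independent of the other coefficients.
With the change, N* = 0.462/0.00217 = 213; it falls from 255.

N* ≈ 213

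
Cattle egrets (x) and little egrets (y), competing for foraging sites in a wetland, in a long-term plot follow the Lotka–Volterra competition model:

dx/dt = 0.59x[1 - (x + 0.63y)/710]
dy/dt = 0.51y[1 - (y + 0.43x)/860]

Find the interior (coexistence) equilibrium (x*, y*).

Setting both brackets to zero gives the nullclines x + 0.63y = 710 and 0.43x + y = 860.
Substituting y = 860 - 0.43x into the first: x(1 - 0.63·0.43) = 710 - 0.63·860.
So x* = 168/0.729 = 231, and then y* = 860 - 0.43·231 = 761.

x* ≈ 231, y* ≈ 761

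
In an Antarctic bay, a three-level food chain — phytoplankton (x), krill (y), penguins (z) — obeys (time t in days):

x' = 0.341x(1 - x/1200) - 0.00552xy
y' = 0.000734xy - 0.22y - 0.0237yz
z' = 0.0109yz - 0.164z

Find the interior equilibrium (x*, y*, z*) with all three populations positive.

x* ≈ 908, y* ≈ 15, z* ≈ 18.8

From dz/dt = 0: 0.0109y* = 0.164, so y* = 15.
From dx/dt = 0: 0.341(1 - x*/1200) = 0.00552·15, giving x* = 1200·(1 - 0.244) = 908.
From dy/dt = 0: 0.000734·908 - 0.22 = 0.0237z*, so z* = 0.446/0.0237 = 18.8.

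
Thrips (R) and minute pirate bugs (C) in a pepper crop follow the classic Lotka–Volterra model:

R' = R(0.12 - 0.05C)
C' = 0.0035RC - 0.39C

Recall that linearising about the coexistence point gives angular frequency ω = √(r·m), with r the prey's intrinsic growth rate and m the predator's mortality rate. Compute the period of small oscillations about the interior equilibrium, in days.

Here r = 0.12 and m = 0.39, so r·m = 0.0468.
ω = √0.0468 = 0.216 per day, hence T = 2π/ω ≈ 29 days.

T ≈ 29 days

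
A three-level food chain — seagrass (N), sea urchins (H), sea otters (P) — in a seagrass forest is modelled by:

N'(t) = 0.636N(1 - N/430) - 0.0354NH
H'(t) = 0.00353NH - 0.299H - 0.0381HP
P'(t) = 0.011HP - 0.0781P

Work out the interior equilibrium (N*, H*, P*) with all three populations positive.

From dP/dt = 0: 0.011H* = 0.0781, so H* = 7.1.
From dN/dt = 0: 0.636(1 - N*/430) = 0.0354·7.1, giving N* = 430·(1 - 0.395) = 260.
From dH/dt = 0: 0.00353·260 - 0.299 = 0.0381P*, so P* = 0.619/0.0381 = 16.2.

N* ≈ 260, H* ≈ 7.1, P* ≈ 16.2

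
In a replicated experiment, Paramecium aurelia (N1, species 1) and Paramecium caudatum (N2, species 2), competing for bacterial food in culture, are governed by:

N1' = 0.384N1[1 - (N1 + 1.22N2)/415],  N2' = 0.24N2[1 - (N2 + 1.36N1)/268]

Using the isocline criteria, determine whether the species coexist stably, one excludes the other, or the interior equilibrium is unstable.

Compare the nullcline intercepts: K1/α12 = 415/1.22 = 340 > K2 = 268; K2/α21 = 268/1.36 = 197 < K1 = 415.
Since the inequalities point opposite ways, species 1 can invade but species 2 cannot.

species 1 excludes species 2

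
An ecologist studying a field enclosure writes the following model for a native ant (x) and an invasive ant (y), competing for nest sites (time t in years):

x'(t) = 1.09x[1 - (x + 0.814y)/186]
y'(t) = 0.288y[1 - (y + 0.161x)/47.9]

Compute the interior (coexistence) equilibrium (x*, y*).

x* ≈ 169, y* ≈ 20.7

Setting both brackets to zero gives the nullclines x + 0.814y = 186 and 0.161x + y = 47.9.
Substituting y = 47.9 - 0.161x into the first: x(1 - 0.814·0.161) = 186 - 0.814·47.9.
So x* = 147/0.869 = 169, and then y* = 47.9 - 0.161·169 = 20.7.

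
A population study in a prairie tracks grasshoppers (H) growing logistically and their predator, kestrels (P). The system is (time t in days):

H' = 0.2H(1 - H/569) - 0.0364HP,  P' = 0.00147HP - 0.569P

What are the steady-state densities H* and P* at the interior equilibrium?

From dP/dt = 0 with P > 0: 0.00147H* = 0.569, so H* = 387.
Substitute into dH/dt = 0: 0.2(1 - 387/569) = 0.0364P*.
The bracket is 0.32, giving P* = 0.0639/0.0364 = 1.76.

H* ≈ 387, P* ≈ 1.76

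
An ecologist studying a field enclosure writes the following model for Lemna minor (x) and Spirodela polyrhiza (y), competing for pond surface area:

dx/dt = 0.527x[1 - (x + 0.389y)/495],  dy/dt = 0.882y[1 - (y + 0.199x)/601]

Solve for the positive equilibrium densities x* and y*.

x* ≈ 283, y* ≈ 545

Setting both brackets to zero gives the nullclines x + 0.389y = 495 and 0.199x + y = 601.
Substituting y = 601 - 0.199x into the first: x(1 - 0.389·0.199) = 495 - 0.389·601.
So x* = 261/0.923 = 283, and then y* = 601 - 0.199·283 = 545.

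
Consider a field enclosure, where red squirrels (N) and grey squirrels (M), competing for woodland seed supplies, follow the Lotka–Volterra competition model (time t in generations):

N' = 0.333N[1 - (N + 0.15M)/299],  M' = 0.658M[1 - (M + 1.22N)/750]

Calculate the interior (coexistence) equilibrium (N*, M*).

Setting both brackets to zero gives the nullclines N + 0.15M = 299 and 1.22N + M = 750.
Substituting M = 750 - 1.22N into the first: N(1 - 0.15·1.22) = 299 - 0.15·750.
So N* = 186/0.817 = 228, and then M* = 750 - 1.22·228 = 472.

N* ≈ 228, M* ≈ 472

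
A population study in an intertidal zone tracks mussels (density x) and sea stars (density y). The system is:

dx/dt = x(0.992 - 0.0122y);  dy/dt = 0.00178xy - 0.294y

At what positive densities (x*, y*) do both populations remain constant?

x* ≈ 165, y* ≈ 81.3

Set dy/dt = 0 with y > 0: 0.00178x - 0.294 = 0, so x* = 0.294/0.00178 = 165.
Set dx/dt = 0 with x > 0: 0.992 - 0.0122y = 0, so y* = 0.992/0.0122 = 81.3.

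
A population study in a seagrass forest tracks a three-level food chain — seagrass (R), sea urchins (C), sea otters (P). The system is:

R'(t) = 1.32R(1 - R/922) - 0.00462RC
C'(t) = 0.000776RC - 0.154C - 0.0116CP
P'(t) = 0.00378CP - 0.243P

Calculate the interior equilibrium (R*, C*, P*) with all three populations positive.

R* ≈ 715, C* ≈ 64.3, P* ≈ 34.5

From dP/dt = 0: 0.00378C* = 0.243, so C* = 64.3.
From dR/dt = 0: 1.32(1 - R*/922) = 0.00462·64.3, giving R* = 922·(1 - 0.225) = 715.
From dC/dt = 0: 0.000776·715 - 0.154 = 0.0116P*, so P* = 0.4/0.0116 = 34.5.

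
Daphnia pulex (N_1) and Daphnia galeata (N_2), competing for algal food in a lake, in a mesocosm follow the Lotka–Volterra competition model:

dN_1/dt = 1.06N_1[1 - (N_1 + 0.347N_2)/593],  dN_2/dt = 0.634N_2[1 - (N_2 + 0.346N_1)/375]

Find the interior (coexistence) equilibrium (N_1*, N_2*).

Setting both brackets to zero gives the nullclines N_1 + 0.347N_2 = 593 and 0.346N_1 + N_2 = 375.
Substituting N_2 = 375 - 0.346N_1 into the first: N_1(1 - 0.347·0.346) = 593 - 0.347·375.
So N_1* = 463/0.88 = 526, and then N_2* = 375 - 0.346·526 = 193.

N_1* ≈ 526, N_2* ≈ 193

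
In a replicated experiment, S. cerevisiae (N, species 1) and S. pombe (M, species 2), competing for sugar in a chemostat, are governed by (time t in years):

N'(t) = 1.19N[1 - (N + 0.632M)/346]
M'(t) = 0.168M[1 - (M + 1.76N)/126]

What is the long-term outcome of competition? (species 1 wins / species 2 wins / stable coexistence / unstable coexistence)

Compare the nullcline intercepts: K1/α12 = 346/0.632 = 547 > K2 = 126; K2/α21 = 126/1.76 = 71.6 < K1 = 346.
Since the inequalities point opposite ways, species 1 can invade but species 2 cannot.

species 1 excludes species 2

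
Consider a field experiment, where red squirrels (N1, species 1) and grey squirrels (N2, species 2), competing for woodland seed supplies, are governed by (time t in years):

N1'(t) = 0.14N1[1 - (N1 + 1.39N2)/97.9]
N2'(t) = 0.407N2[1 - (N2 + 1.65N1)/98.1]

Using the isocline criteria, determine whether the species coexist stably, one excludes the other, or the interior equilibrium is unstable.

unstable coexistence (outcome depends on initial conditions)

Compare the nullcline intercepts: K1/α12 = 97.9/1.39 = 70.4 < K2 = 98.1; K2/α21 = 98.1/1.65 = 59.5 < K1 = 97.9.
Since both are reversed, neither can invade when rare; the interior point is a saddle.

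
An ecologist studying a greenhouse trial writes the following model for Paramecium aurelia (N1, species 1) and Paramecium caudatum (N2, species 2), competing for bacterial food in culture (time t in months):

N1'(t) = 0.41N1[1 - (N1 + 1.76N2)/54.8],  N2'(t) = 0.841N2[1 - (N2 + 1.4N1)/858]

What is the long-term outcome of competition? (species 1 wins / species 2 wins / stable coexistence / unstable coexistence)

species 2 excludes species 1

Compare the nullcline intercepts: K1/α12 = 54.8/1.76 = 31.1 < K2 = 858; K2/α21 = 858/1.4 = 613 > K1 = 54.8.
Since the inequalities point opposite ways, species 2 can invade but species 1 cannot.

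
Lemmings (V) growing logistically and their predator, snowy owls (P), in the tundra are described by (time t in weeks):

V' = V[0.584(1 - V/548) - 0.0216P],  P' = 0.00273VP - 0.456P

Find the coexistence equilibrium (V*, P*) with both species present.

From dP/dt = 0 with P > 0: 0.00273V* = 0.456, so V* = 167.
Substitute into dV/dt = 0: 0.584(1 - 167/548) = 0.0216P*.
The bracket is 0.695, giving P* = 0.406/0.0216 = 18.8.

V* ≈ 167, P* ≈ 18.8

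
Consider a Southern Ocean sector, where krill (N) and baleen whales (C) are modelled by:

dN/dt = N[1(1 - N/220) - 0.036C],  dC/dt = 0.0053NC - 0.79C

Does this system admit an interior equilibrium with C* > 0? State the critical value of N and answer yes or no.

The predator equation gives dC/dt > 0 only when N > 0.79/0.0053 = 149.
Without the predator, N → K = 220. Since 220 > 149, the predator can invade and persist.

Threshold N = 149; K > 149, so yes, the predator persists.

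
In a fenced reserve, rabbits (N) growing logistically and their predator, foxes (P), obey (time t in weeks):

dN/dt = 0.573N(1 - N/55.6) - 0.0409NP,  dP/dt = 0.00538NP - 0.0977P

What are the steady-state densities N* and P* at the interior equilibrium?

From dP/dt = 0 with P > 0: 0.00538N* = 0.0977, so N* = 18.2.
Substitute into dN/dt = 0: 0.573(1 - 18.2/55.6) = 0.0409P*.
The bracket is 0.673, giving P* = 0.386/0.0409 = 9.43.

N* ≈ 18.2, P* ≈ 9.43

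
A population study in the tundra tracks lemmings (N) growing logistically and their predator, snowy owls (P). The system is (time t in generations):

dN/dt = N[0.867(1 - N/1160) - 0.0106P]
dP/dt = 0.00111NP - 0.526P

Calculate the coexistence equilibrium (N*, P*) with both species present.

N* ≈ 474, P* ≈ 48.4

From dP/dt = 0 with P > 0: 0.00111N* = 0.526, so N* = 474.
Substitute into dN/dt = 0: 0.867(1 - 474/1160) = 0.0106P*.
The bracket is 0.591, giving P* = 0.513/0.0106 = 48.4.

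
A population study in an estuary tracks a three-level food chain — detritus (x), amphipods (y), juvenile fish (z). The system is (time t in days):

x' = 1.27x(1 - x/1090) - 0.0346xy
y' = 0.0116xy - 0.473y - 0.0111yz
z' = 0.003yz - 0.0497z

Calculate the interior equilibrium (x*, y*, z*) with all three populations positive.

From dz/dt = 0: 0.003y* = 0.0497, so y* = 16.6.
From dx/dt = 0: 1.27(1 - x*/1090) = 0.0346·16.6, giving x* = 1090·(1 - 0.451) = 598.
From dy/dt = 0: 0.0116·598 - 0.473 = 0.0111z*, so z* = 6.46/0.0111 = 582.

x* ≈ 598, y* ≈ 16.6, z* ≈ 582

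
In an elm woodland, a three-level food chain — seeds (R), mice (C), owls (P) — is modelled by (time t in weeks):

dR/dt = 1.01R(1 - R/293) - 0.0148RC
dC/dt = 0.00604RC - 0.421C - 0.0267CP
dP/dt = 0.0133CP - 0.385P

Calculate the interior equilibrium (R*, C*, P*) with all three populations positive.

From dP/dt = 0: 0.0133C* = 0.385, so C* = 28.9.
From dR/dt = 0: 1.01(1 - R*/293) = 0.0148·28.9, giving R* = 293·(1 - 0.424) = 169.
From dC/dt = 0: 0.00604·169 - 0.421 = 0.0267P*, so P* = 0.598/0.0267 = 22.4.

R* ≈ 169, C* ≈ 28.9, P* ≈ 22.4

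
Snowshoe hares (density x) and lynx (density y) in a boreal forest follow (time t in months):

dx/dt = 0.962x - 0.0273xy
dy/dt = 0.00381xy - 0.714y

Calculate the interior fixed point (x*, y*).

x* ≈ 187, y* ≈ 35.2

Set dy/dt = 0 with y > 0: 0.00381x - 0.714 = 0, so x* = 0.714/0.00381 = 187.
Set dx/dt = 0 with x > 0: 0.962 - 0.0273y = 0, so y* = 0.962/0.0273 = 35.2.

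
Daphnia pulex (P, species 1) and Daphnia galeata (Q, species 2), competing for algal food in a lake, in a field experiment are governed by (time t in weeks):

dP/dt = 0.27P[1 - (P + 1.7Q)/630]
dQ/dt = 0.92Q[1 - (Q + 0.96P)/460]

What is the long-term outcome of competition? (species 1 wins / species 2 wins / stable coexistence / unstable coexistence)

unstable coexistence (outcome depends on initial conditions)

Compare the nullcline intercepts: K1/α12 = 630/1.7 = 371 < K2 = 460; K2/α21 = 460/0.96 = 479 < K1 = 630.
Since both are reversed, neither can invade when rare; the interior point is a saddle.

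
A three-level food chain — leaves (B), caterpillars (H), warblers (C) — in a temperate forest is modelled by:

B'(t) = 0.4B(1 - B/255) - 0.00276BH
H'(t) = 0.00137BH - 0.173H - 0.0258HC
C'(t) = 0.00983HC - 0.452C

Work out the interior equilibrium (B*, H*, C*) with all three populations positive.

From dC/dt = 0: 0.00983H* = 0.452, so H* = 46.
From dB/dt = 0: 0.4(1 - B*/255) = 0.00276·46, giving B* = 255·(1 - 0.317) = 174.
From dH/dt = 0: 0.00137·174 - 0.173 = 0.0258C*, so C* = 0.0655/0.0258 = 2.54.

B* ≈ 174, H* ≈ 46, C* ≈ 2.54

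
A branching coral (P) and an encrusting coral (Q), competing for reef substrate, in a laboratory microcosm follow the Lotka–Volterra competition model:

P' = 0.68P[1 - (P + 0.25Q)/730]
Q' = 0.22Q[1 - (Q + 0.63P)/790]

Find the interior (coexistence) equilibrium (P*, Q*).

P* ≈ 632, Q* ≈ 392

Setting both brackets to zero gives the nullclines P + 0.25Q = 730 and 0.63P + Q = 790.
Substituting Q = 790 - 0.63P into the first: P(1 - 0.25·0.63) = 730 - 0.25·790.
So P* = 532/0.843 = 632, and then Q* = 790 - 0.63·632 = 392.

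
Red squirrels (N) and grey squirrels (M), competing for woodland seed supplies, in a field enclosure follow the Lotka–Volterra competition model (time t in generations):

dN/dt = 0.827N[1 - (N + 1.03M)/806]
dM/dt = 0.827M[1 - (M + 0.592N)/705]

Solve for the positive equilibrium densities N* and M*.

N* ≈ 205, M* ≈ 584

Setting both brackets to zero gives the nullclines N + 1.03M = 806 and 0.592N + M = 705.
Substituting M = 705 - 0.592N into the first: N(1 - 1.03·0.592) = 806 - 1.03·705.
So N* = 79.9/0.39 = 205, and then M* = 705 - 0.592·205 = 584.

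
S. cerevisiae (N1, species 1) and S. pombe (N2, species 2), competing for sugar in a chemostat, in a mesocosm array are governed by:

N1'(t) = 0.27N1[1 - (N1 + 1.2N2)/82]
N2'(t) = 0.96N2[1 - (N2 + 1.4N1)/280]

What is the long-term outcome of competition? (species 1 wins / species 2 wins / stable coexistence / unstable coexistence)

Compare the nullcline intercepts: K1/α12 = 82/1.2 = 68.3 < K2 = 280; K2/α21 = 280/1.4 = 200 > K1 = 82.
Since the inequalities point opposite ways, species 2 can invade but species 1 cannot.

species 2 excludes species 1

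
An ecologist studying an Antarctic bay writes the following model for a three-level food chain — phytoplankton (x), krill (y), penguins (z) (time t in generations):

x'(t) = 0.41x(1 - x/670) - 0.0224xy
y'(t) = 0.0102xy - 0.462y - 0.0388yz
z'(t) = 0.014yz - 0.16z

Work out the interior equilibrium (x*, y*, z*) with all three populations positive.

From dz/dt = 0: 0.014y* = 0.16, so y* = 11.4.
From dx/dt = 0: 0.41(1 - x*/670) = 0.0224·11.4, giving x* = 670·(1 - 0.624) = 252.
From dy/dt = 0: 0.0102·252 - 0.462 = 0.0388z*, so z* = 2.1/0.0388 = 54.3.

x* ≈ 252, y* ≈ 11.4, z* ≈ 54.3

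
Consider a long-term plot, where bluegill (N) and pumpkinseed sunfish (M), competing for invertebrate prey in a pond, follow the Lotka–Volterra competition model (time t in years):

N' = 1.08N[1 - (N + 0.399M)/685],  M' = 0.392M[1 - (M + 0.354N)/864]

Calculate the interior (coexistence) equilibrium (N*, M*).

Setting both brackets to zero gives the nullclines N + 0.399M = 685 and 0.354N + M = 864.
Substituting M = 864 - 0.354N into the first: N(1 - 0.399·0.354) = 685 - 0.399·864.
So N* = 340/0.859 = 396, and then M* = 864 - 0.354·396 = 724.

N* ≈ 396, M* ≈ 724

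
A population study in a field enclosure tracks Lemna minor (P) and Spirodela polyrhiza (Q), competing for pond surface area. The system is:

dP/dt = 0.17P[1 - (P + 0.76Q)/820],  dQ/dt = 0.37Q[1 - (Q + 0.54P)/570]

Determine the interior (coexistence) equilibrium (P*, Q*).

Setting both brackets to zero gives the nullclines P + 0.76Q = 820 and 0.54P + Q = 570.
Substituting Q = 570 - 0.54P into the first: P(1 - 0.76·0.54) = 820 - 0.76·570.
So P* = 387/0.59 = 656, and then Q* = 570 - 0.54·656 = 216.

P* ≈ 656, Q* ≈ 216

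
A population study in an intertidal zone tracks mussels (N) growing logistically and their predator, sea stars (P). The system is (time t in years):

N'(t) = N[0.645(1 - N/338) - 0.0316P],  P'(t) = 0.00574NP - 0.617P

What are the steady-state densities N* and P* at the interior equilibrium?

N* ≈ 107, P* ≈ 13.9

From dP/dt = 0 with P > 0: 0.00574N* = 0.617, so N* = 107.
Substitute into dN/dt = 0: 0.645(1 - 107/338) = 0.0316P*.
The bracket is 0.682, giving P* = 0.44/0.0316 = 13.9.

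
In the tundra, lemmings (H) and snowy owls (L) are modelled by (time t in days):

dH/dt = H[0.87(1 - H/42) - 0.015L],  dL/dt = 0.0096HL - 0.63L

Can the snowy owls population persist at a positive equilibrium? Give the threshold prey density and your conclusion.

The predator equation gives dL/dt > 0 only when H > 0.63/0.0096 = 65.6.
Without the predator, H → K = 42. Since 42 < 65.6, the predator cannot invade.

Threshold H = 65.6; K < 65.6, so no, the predator goes extinct.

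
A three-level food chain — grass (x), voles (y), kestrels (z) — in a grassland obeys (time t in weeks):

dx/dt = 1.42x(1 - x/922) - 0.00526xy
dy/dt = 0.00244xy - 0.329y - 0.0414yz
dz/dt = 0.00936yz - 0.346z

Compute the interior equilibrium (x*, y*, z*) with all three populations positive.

From dz/dt = 0: 0.00936y* = 0.346, so y* = 37.
From dx/dt = 0: 1.42(1 - x*/922) = 0.00526·37, giving x* = 922·(1 - 0.137) = 796.
From dy/dt = 0: 0.00244·796 - 0.329 = 0.0414z*, so z* = 1.61/0.0414 = 39.

x* ≈ 796, y* ≈ 37, z* ≈ 39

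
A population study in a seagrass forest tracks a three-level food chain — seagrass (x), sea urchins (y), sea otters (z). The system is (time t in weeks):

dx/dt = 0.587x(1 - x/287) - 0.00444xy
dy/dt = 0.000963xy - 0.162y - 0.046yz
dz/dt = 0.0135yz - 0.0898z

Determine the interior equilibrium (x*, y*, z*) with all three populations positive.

x* ≈ 273, y* ≈ 6.65, z* ≈ 2.18

From dz/dt = 0: 0.0135y* = 0.0898, so y* = 6.65.
From dx/dt = 0: 0.587(1 - x*/287) = 0.00444·6.65, giving x* = 287·(1 - 0.0503) = 273.
From dy/dt = 0: 0.000963·273 - 0.162 = 0.046z*, so z* = 0.1/0.046 = 2.18.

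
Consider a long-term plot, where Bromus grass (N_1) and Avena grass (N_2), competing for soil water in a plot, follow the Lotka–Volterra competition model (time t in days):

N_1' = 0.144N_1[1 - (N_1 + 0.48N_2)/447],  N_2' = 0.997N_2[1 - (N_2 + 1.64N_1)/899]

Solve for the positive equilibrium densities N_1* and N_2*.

N_1* ≈ 72.7, N_2* ≈ 780

Setting both brackets to zero gives the nullclines N_1 + 0.48N_2 = 447 and 1.64N_1 + N_2 = 899.
Substituting N_2 = 899 - 1.64N_1 into the first: N_1(1 - 0.48·1.64) = 447 - 0.48·899.
So N_1* = 15.5/0.213 = 72.7, and then N_2* = 899 - 1.64·72.7 = 780.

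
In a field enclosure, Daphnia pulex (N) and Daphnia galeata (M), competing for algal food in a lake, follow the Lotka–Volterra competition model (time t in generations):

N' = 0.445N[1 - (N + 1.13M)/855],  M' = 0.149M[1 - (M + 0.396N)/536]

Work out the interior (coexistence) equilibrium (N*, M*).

N* ≈ 451, M* ≈ 357

Setting both brackets to zero gives the nullclines N + 1.13M = 855 and 0.396N + M = 536.
Substituting M = 536 - 0.396N into the first: N(1 - 1.13·0.396) = 855 - 1.13·536.
So N* = 249/0.553 = 451, and then M* = 536 - 0.396·451 = 357.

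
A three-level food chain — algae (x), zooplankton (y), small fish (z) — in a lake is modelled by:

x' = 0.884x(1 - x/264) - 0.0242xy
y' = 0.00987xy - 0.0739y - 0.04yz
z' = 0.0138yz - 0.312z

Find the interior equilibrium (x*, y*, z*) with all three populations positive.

From dz/dt = 0: 0.0138y* = 0.312, so y* = 22.6.
From dx/dt = 0: 0.884(1 - x*/264) = 0.0242·22.6, giving x* = 264·(1 - 0.619) = 101.
From dy/dt = 0: 0.00987·101 - 0.0739 = 0.04z*, so z* = 0.919/0.04 = 23.

x* ≈ 101, y* ≈ 22.6, z* ≈ 23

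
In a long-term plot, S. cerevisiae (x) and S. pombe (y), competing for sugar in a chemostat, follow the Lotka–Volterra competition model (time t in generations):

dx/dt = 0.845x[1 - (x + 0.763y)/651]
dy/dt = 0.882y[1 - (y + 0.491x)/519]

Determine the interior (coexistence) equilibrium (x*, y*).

Setting both brackets to zero gives the nullclines x + 0.763y = 651 and 0.491x + y = 519.
Substituting y = 519 - 0.491x into the first: x(1 - 0.763·0.491) = 651 - 0.763·519.
So x* = 255/0.625 = 408, and then y* = 519 - 0.491·408 = 319.

x* ≈ 408, y* ≈ 319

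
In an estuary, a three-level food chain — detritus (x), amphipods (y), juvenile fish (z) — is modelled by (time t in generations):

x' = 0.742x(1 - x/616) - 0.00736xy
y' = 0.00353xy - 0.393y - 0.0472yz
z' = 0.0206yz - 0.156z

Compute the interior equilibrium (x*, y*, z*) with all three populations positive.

From dz/dt = 0: 0.0206y* = 0.156, so y* = 7.57.
From dx/dt = 0: 0.742(1 - x*/616) = 0.00736·7.57, giving x* = 616·(1 - 0.0751) = 570.
From dy/dt = 0: 0.00353·570 - 0.393 = 0.0472z*, so z* = 1.62/0.0472 = 34.3.

x* ≈ 570, y* ≈ 7.57, z* ≈ 34.3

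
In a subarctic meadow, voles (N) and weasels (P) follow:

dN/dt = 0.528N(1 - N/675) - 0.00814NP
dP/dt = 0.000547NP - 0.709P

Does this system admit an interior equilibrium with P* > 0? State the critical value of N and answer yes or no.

Threshold N = 1300; K < 1300, so no, the predator goes extinct.

The predator equation gives dP/dt > 0 only when N > 0.709/0.000547 = 1300.
Without the predator, N → K = 675. Since 675 < 1300, the predator cannot invade.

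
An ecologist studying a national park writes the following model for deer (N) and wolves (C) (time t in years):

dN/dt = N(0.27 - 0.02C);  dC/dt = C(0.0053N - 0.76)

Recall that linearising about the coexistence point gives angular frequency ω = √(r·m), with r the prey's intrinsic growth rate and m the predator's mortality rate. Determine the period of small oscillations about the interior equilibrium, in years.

T ≈ 13.9 years

Here r = 0.27 and m = 0.76, so r·m = 0.205.
ω = √0.205 = 0.453 per year, hence T = 2π/ω ≈ 13.9 years.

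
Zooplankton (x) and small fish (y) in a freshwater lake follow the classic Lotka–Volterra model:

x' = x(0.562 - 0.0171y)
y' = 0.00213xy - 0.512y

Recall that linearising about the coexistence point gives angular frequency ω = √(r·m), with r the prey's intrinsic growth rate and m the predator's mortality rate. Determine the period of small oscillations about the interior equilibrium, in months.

Here r = 0.562 and m = 0.512, so r·m = 0.288.
ω = √0.288 = 0.536 per month, hence T = 2π/ω ≈ 11.7 months.

T ≈ 11.7 months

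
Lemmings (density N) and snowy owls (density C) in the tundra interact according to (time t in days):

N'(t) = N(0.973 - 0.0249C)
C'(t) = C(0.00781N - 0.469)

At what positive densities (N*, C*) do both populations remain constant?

Set dC/dt = 0 with C > 0: 0.00781N - 0.469 = 0, so N* = 0.469/0.00781 = 60.1.
Set dN/dt = 0 with N > 0: 0.973 - 0.0249C = 0, so C* = 0.973/0.0249 = 39.1.

N* ≈ 60.1, C* ≈ 39.1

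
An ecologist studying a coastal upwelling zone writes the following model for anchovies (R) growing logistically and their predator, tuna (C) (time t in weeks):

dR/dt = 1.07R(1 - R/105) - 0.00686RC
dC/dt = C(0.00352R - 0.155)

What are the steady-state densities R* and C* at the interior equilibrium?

From dC/dt = 0 with C > 0: 0.00352R* = 0.155, so R* = 44.
Substitute into dR/dt = 0: 1.07(1 - 44/105) = 0.00686C*.
The bracket is 0.581, giving C* = 0.621/0.00686 = 90.6.

R* ≈ 44, C* ≈ 90.6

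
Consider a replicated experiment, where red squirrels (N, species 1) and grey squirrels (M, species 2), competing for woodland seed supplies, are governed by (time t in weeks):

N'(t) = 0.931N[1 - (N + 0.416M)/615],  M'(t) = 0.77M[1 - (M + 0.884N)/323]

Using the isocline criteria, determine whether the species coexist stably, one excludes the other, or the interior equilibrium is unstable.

species 1 excludes species 2

Compare the nullcline intercepts: K1/α12 = 615/0.416 = 1480 > K2 = 323; K2/α21 = 323/0.884 = 365 < K1 = 615.
Since the inequalities point opposite ways, species 1 can invade but species 2 cannot.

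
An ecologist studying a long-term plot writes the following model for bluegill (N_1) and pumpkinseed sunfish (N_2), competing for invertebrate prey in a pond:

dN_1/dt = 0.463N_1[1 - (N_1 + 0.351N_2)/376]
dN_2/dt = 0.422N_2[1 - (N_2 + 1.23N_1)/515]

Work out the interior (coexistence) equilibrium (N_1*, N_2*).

N_1* ≈ 344, N_2* ≈ 92.4

Setting both brackets to zero gives the nullclines N_1 + 0.351N_2 = 376 and 1.23N_1 + N_2 = 515.
Substituting N_2 = 515 - 1.23N_1 into the first: N_1(1 - 0.351·1.23) = 376 - 0.351·515.
So N_1* = 195/0.568 = 344, and then N_2* = 515 - 1.23·344 = 92.4.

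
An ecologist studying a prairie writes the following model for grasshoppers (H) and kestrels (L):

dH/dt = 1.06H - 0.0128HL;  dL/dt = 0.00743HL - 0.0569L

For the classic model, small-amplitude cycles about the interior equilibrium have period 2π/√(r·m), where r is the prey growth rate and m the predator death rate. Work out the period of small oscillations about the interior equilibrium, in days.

T ≈ 25.6 days

Here r = 1.06 and m = 0.0569, so r·m = 0.0603.
ω = √0.0603 = 0.246 per day, hence T = 2π/ω ≈ 25.6 days.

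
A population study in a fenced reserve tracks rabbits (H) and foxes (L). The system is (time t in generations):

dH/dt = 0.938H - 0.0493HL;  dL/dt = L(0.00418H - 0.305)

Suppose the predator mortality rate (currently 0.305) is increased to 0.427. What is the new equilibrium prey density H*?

H* ≈ 102

At the interior fixed point, setting dL/dt = 0 with L > 0 fixes H* = (predator death rate)/(HL coefficient) — independent of the other coefficients.
With the change, H* = 0.427/0.00418 = 102; it rises from 73.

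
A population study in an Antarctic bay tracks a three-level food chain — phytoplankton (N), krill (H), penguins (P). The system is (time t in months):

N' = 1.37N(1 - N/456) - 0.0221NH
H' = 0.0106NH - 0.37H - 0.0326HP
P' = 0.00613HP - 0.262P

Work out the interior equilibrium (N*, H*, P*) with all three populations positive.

From dP/dt = 0: 0.00613H* = 0.262, so H* = 42.7.
From dN/dt = 0: 1.37(1 - N*/456) = 0.0221·42.7, giving N* = 456·(1 - 0.689) = 142.
From dH/dt = 0: 0.0106·142 - 0.37 = 0.0326P*, so P* = 1.13/0.0326 = 34.7.

N* ≈ 142, H* ≈ 42.7, P* ≈ 34.7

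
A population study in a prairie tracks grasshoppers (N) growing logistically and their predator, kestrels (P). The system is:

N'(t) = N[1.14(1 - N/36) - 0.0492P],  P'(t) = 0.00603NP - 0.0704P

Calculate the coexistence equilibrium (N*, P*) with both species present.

N* ≈ 11.7, P* ≈ 15.7

From dP/dt = 0 with P > 0: 0.00603N* = 0.0704, so N* = 11.7.
Substitute into dN/dt = 0: 1.14(1 - 11.7/36) = 0.0492P*.
The bracket is 0.676, giving P* = 0.77/0.0492 = 15.7.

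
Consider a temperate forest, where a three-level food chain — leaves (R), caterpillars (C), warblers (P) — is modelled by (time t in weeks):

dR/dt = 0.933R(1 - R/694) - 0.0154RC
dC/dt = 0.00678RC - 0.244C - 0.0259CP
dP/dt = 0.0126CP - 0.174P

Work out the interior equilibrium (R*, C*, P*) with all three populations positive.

R* ≈ 536, C* ≈ 13.8, P* ≈ 131

From dP/dt = 0: 0.0126C* = 0.174, so C* = 13.8.
From dR/dt = 0: 0.933(1 - R*/694) = 0.0154·13.8, giving R* = 694·(1 - 0.228) = 536.
From dC/dt = 0: 0.00678·536 - 0.244 = 0.0259P*, so P* = 3.39/0.0259 = 131.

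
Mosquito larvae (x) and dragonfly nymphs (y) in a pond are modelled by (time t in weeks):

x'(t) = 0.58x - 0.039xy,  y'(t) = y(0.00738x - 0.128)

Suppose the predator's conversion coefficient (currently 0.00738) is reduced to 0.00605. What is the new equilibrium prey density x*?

At the interior fixed point, setting dy/dt = 0 with y > 0 fixes x* = (predator death rate)/(xy coefficient) — independent of the other coefficients.
With the change, x* = 0.128/0.00605 = 21.2; it rises from 17.3.

x* ≈ 21.2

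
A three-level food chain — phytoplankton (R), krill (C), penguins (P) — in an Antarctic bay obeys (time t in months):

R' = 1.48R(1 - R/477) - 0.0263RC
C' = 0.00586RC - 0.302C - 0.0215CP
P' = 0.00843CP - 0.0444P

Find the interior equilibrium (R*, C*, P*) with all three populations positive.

From dP/dt = 0: 0.00843C* = 0.0444, so C* = 5.27.
From dR/dt = 0: 1.48(1 - R*/477) = 0.0263·5.27, giving R* = 477·(1 - 0.0936) = 432.
From dC/dt = 0: 0.00586·432 - 0.302 = 0.0215P*, so P* = 2.23/0.0215 = 104.

R* ≈ 432, C* ≈ 5.27, P* ≈ 104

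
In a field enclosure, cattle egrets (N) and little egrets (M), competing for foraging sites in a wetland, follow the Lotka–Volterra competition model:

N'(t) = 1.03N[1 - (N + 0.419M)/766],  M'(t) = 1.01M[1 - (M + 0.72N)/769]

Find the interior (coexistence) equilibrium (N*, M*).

Setting both brackets to zero gives the nullclines N + 0.419M = 766 and 0.72N + M = 769.
Substituting M = 769 - 0.72N into the first: N(1 - 0.419·0.72) = 766 - 0.419·769.
So N* = 444/0.698 = 636, and then M* = 769 - 0.72·636 = 311.

N* ≈ 636, M* ≈ 311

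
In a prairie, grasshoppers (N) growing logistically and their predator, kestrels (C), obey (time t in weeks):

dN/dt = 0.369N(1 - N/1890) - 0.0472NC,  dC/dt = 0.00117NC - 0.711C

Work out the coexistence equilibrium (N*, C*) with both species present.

N* ≈ 608, C* ≈ 5.3

From dC/dt = 0 with C > 0: 0.00117N* = 0.711, so N* = 608.
Substitute into dN/dt = 0: 0.369(1 - 608/1890) = 0.0472C*.
The bracket is 0.678, giving C* = 0.25/0.0472 = 5.3.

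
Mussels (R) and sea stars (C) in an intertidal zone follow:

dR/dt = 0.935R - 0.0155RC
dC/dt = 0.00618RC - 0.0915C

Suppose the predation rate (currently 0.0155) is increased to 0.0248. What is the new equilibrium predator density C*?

C* ≈ 37.7

At the interior fixed point, setting dR/dt = 0 with R > 0 fixes C* = (prey growth rate)/(RC coefficient) — independent of the other coefficients.
With the change, C* = 0.935/0.0248 = 37.7; it falls from 60.3.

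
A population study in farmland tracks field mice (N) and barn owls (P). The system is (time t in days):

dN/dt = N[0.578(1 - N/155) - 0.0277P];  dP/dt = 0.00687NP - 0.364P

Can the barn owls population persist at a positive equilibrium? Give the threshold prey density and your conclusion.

The predator equation gives dP/dt > 0 only when N > 0.364/0.00687 = 53.
Without the predator, N → K = 155. Since 155 > 53, the predator can invade and persist.

Threshold N = 53; K > 53, so yes, the predator persists.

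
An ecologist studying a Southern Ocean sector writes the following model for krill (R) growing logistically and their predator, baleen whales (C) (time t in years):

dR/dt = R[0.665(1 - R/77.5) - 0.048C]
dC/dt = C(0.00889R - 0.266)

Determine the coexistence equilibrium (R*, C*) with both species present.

From dC/dt = 0 with C > 0: 0.00889R* = 0.266, so R* = 29.9.
Substitute into dR/dt = 0: 0.665(1 - 29.9/77.5) = 0.048C*.
The bracket is 0.614, giving C* = 0.408/0.048 = 8.51.

R* ≈ 29.9, C* ≈ 8.51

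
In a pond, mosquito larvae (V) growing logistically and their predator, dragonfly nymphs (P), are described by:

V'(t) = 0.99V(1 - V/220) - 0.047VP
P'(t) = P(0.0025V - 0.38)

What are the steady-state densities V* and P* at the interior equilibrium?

From dP/dt = 0 with P > 0: 0.0025V* = 0.38, so V* = 152.
Substitute into dV/dt = 0: 0.99(1 - 152/220) = 0.047P*.
The bracket is 0.309, giving P* = 0.306/0.047 = 6.51.

V* ≈ 152, P* ≈ 6.51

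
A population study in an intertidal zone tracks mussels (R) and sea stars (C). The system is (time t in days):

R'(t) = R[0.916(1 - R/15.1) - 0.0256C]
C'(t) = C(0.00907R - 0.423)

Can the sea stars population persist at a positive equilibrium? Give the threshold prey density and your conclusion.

The predator equation gives dC/dt > 0 only when R > 0.423/0.00907 = 46.6.
Without the predator, R → K = 15.1. Since 15.1 < 46.6, the predator cannot invade.

Threshold R = 46.6; K < 46.6, so no, the predator goes extinct.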